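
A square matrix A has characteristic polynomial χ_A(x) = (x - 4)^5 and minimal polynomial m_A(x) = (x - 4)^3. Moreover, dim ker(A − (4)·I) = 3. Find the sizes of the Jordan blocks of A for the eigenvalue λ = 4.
Block sizes for λ = 4: [3, 1, 1]

Step 1 — from the characteristic polynomial, algebraic multiplicity of λ = 4 is 5. From dim ker(A − (4)·I) = 3, there are exactly 3 Jordan blocks for λ = 4.
Step 2 — from the minimal polynomial, the factor (x − 4)^3 tells us the largest block for λ = 4 has size 3.
Step 3 — with total size 5, 3 blocks, and largest block 3, the block sizes (in nonincreasing order) are [3, 1, 1].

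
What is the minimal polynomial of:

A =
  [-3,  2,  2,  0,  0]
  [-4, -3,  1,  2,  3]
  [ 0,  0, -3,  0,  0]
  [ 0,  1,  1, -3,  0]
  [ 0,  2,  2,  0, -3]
x^3 + 9*x^2 + 27*x + 27

The characteristic polynomial is χ_A(x) = (x + 3)^5, so the eigenvalues are known. The minimal polynomial is
  m_A(x) = Π_λ (x − λ)^{k_λ}
where k_λ is the size of the *largest* Jordan block for λ (equivalently, the smallest k with (A − λI)^k v = 0 for every generalised eigenvector v of λ).

  λ = -3: largest Jordan block has size 3, contributing (x + 3)^3

So m_A(x) = (x + 3)^3 = x^3 + 9*x^2 + 27*x + 27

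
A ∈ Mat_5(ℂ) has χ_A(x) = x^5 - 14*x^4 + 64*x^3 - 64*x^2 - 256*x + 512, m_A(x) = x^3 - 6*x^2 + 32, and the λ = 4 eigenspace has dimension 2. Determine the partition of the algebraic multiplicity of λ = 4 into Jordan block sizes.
Block sizes for λ = 4: [2, 2]

Step 1 — from the characteristic polynomial, algebraic multiplicity of λ = 4 is 4. From dim ker(A − (4)·I) = 2, there are exactly 2 Jordan blocks for λ = 4.
Step 2 — from the minimal polynomial, the factor (x − 4)^2 tells us the largest block for λ = 4 has size 2.
Step 3 — with total size 4, 2 blocks, and largest block 2, the block sizes (in nonincreasing order) are [2, 2].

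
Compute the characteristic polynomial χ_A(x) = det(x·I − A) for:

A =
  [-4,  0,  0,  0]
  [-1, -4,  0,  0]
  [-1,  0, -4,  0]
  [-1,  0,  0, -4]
x^4 + 16*x^3 + 96*x^2 + 256*x + 256

Expanding det(x·I − A) (e.g. by cofactor expansion or by noting that A is similar to its Jordan form J, which has the same characteristic polynomial as A) gives
  χ_A(x) = x^4 + 16*x^3 + 96*x^2 + 256*x + 256
which factors as (x + 4)^4. The eigenvalues (with algebraic multiplicities) are λ = -4 with multiplicity 4.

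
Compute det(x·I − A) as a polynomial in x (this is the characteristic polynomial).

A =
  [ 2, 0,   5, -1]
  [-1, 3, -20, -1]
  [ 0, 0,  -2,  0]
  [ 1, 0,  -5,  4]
x^4 - 7*x^3 + 9*x^2 + 27*x - 54

Expanding det(x·I − A) (e.g. by cofactor expansion or by noting that A is similar to its Jordan form J, which has the same characteristic polynomial as A) gives
  χ_A(x) = x^4 - 7*x^3 + 9*x^2 + 27*x - 54
which factors as (x - 3)^3*(x + 2). The eigenvalues (with algebraic multiplicities) are λ = -2 with multiplicity 1, λ = 3 with multiplicity 3.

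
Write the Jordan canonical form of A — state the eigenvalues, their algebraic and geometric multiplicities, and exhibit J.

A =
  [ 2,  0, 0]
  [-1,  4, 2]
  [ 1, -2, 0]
J_2(2) ⊕ J_1(2)

The characteristic polynomial is
  det(x·I − A) = x^3 - 6*x^2 + 12*x - 8 = (x - 2)^3

Eigenvalues and multiplicities (the geometric multiplicity of λ is n − rank(A − λI), which equals the number of Jordan blocks for λ):
  λ = 2: algebraic multiplicity = 3, geometric multiplicity = 2

Determining the block sizes for each eigenvalue:
  λ = 2: 2 blocks summing to 3 forces exactly one block of size 2 and the rest size 1 → block sizes [2, 1]

Assembling the blocks gives a Jordan form
J =
  [2, 1, 0]
  [0, 2, 0]
  [0, 0, 2]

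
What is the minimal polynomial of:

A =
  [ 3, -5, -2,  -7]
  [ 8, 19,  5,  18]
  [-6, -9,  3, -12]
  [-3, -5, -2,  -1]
x^3 - 18*x^2 + 108*x - 216

The characteristic polynomial is χ_A(x) = (x - 6)^4, so the eigenvalues are known. The minimal polynomial is
  m_A(x) = Π_λ (x − λ)^{k_λ}
where k_λ is the size of the *largest* Jordan block for λ (equivalently, the smallest k with (A − λI)^k v = 0 for every generalised eigenvector v of λ).

  λ = 6: largest Jordan block has size 3, contributing (x − 6)^3

So m_A(x) = (x - 6)^3 = x^3 - 18*x^2 + 108*x - 216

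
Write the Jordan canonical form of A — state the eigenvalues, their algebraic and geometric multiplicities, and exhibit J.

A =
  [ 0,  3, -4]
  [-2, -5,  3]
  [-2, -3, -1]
J_3(-2)

The characteristic polynomial is
  det(x·I − A) = x^3 + 6*x^2 + 12*x + 8 = (x + 2)^3

Eigenvalues and multiplicities (the geometric multiplicity of λ is n − rank(A − λI), which equals the number of Jordan blocks for λ):
  λ = -2: algebraic multiplicity = 3, geometric multiplicity = 1

Determining the block sizes for each eigenvalue:
  λ = -2: one block (gm = 1), so the single block has size am = 3 → block sizes [3]

Assembling the blocks gives a Jordan form
J =
  [-2,  1,  0]
  [ 0, -2,  1]
  [ 0,  0, -2]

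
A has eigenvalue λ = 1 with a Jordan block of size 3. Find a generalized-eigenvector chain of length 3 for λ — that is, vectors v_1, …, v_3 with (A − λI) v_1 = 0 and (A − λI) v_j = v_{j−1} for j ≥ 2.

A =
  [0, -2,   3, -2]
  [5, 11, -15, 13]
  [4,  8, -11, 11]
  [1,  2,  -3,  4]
A Jordan chain for λ = 1 of length 3:
v_1 = (1, -2, -1, 0)ᵀ
v_2 = (-1, 5, 4, 1)ᵀ
v_3 = (1, 0, 0, 0)ᵀ

Let N = A − (1)·I. We want v_3 with N^3 v_3 = 0 but N^2 v_3 ≠ 0; then v_{j-1} := N · v_j for j = 3, …, 2.

Pick v_3 = (1, 0, 0, 0)ᵀ.
Then v_2 = N · v_3 = (-1, 5, 4, 1)ᵀ.
Then v_1 = N · v_2 = (1, -2, -1, 0)ᵀ.

Sanity check: (A − (1)·I) v_1 = (0, 0, 0, 0)ᵀ = 0. ✓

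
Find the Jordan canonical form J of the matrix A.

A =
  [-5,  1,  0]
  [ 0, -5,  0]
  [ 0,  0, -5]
J_2(-5) ⊕ J_1(-5)

The characteristic polynomial is
  det(x·I − A) = x^3 + 15*x^2 + 75*x + 125 = (x + 5)^3

Eigenvalues and multiplicities (the geometric multiplicity of λ is n − rank(A − λI), which equals the number of Jordan blocks for λ):
  λ = -5: algebraic multiplicity = 3, geometric multiplicity = 2

Determining the block sizes for each eigenvalue:
  λ = -5: 2 blocks summing to 3 forces exactly one block of size 2 and the rest size 1 → block sizes [2, 1]

Assembling the blocks gives a Jordan form
J =
  [-5,  1,  0]
  [ 0, -5,  0]
  [ 0,  0, -5]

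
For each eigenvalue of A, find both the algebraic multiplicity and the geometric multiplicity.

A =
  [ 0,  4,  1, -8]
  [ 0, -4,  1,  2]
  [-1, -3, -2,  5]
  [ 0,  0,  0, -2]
λ = -2: alg = 4, geom = 2

Step 1 — factor the characteristic polynomial to read off the algebraic multiplicities:
  χ_A(x) = (x + 2)^4

Step 2 — compute geometric multiplicities via the rank-nullity identity g(λ) = n − rank(A − λI):
  rank(A − (-2)·I) = 2, so dim ker(A − (-2)·I) = n − 2 = 2

Summary:
  λ = -2: algebraic multiplicity = 4, geometric multiplicity = 2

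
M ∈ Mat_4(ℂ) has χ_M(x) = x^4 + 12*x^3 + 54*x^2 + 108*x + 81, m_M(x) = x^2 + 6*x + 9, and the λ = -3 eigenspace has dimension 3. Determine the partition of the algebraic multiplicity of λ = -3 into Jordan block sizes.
Block sizes for λ = -3: [2, 1, 1]

Step 1 — from the characteristic polynomial, algebraic multiplicity of λ = -3 is 4. From dim ker(M − (-3)·I) = 3, there are exactly 3 Jordan blocks for λ = -3.
Step 2 — from the minimal polynomial, the factor (x + 3)^2 tells us the largest block for λ = -3 has size 2.
Step 3 — with total size 4, 3 blocks, and largest block 2, the block sizes (in nonincreasing order) are [2, 1, 1].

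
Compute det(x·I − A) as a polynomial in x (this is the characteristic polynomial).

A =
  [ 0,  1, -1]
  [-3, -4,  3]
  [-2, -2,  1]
x^3 + 3*x^2 + 3*x + 1

Expanding det(x·I − A) (e.g. by cofactor expansion or by noting that A is similar to its Jordan form J, which has the same characteristic polynomial as A) gives
  χ_A(x) = x^3 + 3*x^2 + 3*x + 1
which factors as (x + 1)^3. The eigenvalues (with algebraic multiplicities) are λ = -1 with multiplicity 3.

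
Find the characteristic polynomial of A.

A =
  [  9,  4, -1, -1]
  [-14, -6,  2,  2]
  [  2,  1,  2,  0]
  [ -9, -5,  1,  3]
x^4 - 8*x^3 + 24*x^2 - 32*x + 16

Expanding det(x·I − A) (e.g. by cofactor expansion or by noting that A is similar to its Jordan form J, which has the same characteristic polynomial as A) gives
  χ_A(x) = x^4 - 8*x^3 + 24*x^2 - 32*x + 16
which factors as (x - 2)^4. The eigenvalues (with algebraic multiplicities) are λ = 2 with multiplicity 4.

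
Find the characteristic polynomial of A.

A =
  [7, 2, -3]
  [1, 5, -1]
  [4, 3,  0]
x^3 - 12*x^2 + 48*x - 64

Expanding det(x·I − A) (e.g. by cofactor expansion or by noting that A is similar to its Jordan form J, which has the same characteristic polynomial as A) gives
  χ_A(x) = x^3 - 12*x^2 + 48*x - 64
which factors as (x - 4)^3. The eigenvalues (with algebraic multiplicities) are λ = 4 with multiplicity 3.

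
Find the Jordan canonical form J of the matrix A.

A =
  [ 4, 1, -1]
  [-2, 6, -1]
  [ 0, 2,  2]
J_3(4)

The characteristic polynomial is
  det(x·I − A) = x^3 - 12*x^2 + 48*x - 64 = (x - 4)^3

Eigenvalues and multiplicities (the geometric multiplicity of λ is n − rank(A − λI), which equals the number of Jordan blocks for λ):
  λ = 4: algebraic multiplicity = 3, geometric multiplicity = 1

Determining the block sizes for each eigenvalue:
  λ = 4: one block (gm = 1), so the single block has size am = 3 → block sizes [3]

Assembling the blocks gives a Jordan form
J =
  [4, 1, 0]
  [0, 4, 1]
  [0, 0, 4]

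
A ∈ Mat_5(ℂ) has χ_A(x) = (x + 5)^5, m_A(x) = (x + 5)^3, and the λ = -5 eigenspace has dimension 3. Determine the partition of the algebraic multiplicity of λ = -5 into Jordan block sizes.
Block sizes for λ = -5: [3, 1, 1]

Step 1 — from the characteristic polynomial, algebraic multiplicity of λ = -5 is 5. From dim ker(A − (-5)·I) = 3, there are exactly 3 Jordan blocks for λ = -5.
Step 2 — from the minimal polynomial, the factor (x + 5)^3 tells us the largest block for λ = -5 has size 3.
Step 3 — with total size 5, 3 blocks, and largest block 3, the block sizes (in nonincreasing order) are [3, 1, 1].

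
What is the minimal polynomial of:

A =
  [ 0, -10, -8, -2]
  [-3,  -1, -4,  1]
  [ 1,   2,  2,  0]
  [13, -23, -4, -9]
x^2 + 4*x + 4

The characteristic polynomial is χ_A(x) = (x + 2)^4, so the eigenvalues are known. The minimal polynomial is
  m_A(x) = Π_λ (x − λ)^{k_λ}
where k_λ is the size of the *largest* Jordan block for λ (equivalently, the smallest k with (A − λI)^k v = 0 for every generalised eigenvector v of λ).

  λ = -2: largest Jordan block has size 2, contributing (x + 2)^2

So m_A(x) = (x + 2)^2 = x^2 + 4*x + 4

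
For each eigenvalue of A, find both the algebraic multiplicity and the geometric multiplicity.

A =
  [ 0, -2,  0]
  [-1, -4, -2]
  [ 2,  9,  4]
λ = 0: alg = 3, geom = 1

Step 1 — factor the characteristic polynomial to read off the algebraic multiplicities:
  χ_A(x) = x^3

Step 2 — compute geometric multiplicities via the rank-nullity identity g(λ) = n − rank(A − λI):
  rank(A − (0)·I) = 2, so dim ker(A − (0)·I) = n − 2 = 1

Summary:
  λ = 0: algebraic multiplicity = 3, geometric multiplicity = 1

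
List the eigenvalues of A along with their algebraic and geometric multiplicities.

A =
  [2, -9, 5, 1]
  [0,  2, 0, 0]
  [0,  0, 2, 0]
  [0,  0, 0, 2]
λ = 2: alg = 4, geom = 3

Step 1 — factor the characteristic polynomial to read off the algebraic multiplicities:
  χ_A(x) = (x - 2)^4

Step 2 — compute geometric multiplicities via the rank-nullity identity g(λ) = n − rank(A − λI):
  rank(A − (2)·I) = 1, so dim ker(A − (2)·I) = n − 1 = 3

Summary:
  λ = 2: algebraic multiplicity = 4, geometric multiplicity = 3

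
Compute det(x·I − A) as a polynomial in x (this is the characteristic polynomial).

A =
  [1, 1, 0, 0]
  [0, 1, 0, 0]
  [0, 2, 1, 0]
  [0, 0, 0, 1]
x^4 - 4*x^3 + 6*x^2 - 4*x + 1

Expanding det(x·I − A) (e.g. by cofactor expansion or by noting that A is similar to its Jordan form J, which has the same characteristic polynomial as A) gives
  χ_A(x) = x^4 - 4*x^3 + 6*x^2 - 4*x + 1
which factors as (x - 1)^4. The eigenvalues (with algebraic multiplicities) are λ = 1 with multiplicity 4.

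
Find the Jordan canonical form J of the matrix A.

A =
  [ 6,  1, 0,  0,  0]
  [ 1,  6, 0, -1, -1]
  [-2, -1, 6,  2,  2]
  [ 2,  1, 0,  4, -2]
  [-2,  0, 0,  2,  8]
J_3(6) ⊕ J_1(6) ⊕ J_1(6)

The characteristic polynomial is
  det(x·I − A) = x^5 - 30*x^4 + 360*x^3 - 2160*x^2 + 6480*x - 7776 = (x - 6)^5

Eigenvalues and multiplicities (the geometric multiplicity of λ is n − rank(A − λI), which equals the number of Jordan blocks for λ):
  λ = 6: algebraic multiplicity = 5, geometric multiplicity = 3

Determining the block sizes for each eigenvalue:
  λ = 6: with am = 5 and gm = 3, the partition is not yet determined (e.g. several partitions of 5 into 3 parts exist). Let N = A − (6)·I. Computing rank(N^1) = 2, rank(N^2) = 1, rank(N^3) = 0; the number of blocks of size ≥ j is rank(N^{j−1}) − rank(N^j), giving [3, 1, 1]. So we have 1 block(s) of size 3, 2 block(s) of size 1 → block sizes [3, 1, 1]

Assembling the blocks gives a Jordan form
J =
  [6, 1, 0, 0, 0]
  [0, 6, 1, 0, 0]
  [0, 0, 6, 0, 0]
  [0, 0, 0, 6, 0]
  [0, 0, 0, 0, 6]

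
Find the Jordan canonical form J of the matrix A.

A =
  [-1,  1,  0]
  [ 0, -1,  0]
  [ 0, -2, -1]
J_2(-1) ⊕ J_1(-1)

The characteristic polynomial is
  det(x·I − A) = x^3 + 3*x^2 + 3*x + 1 = (x + 1)^3

Eigenvalues and multiplicities (the geometric multiplicity of λ is n − rank(A − λI), which equals the number of Jordan blocks for λ):
  λ = -1: algebraic multiplicity = 3, geometric multiplicity = 2

Determining the block sizes for each eigenvalue:
  λ = -1: 2 blocks summing to 3 forces exactly one block of size 2 and the rest size 1 → block sizes [2, 1]

Assembling the blocks gives a Jordan form
J =
  [-1,  1,  0]
  [ 0, -1,  0]
  [ 0,  0, -1]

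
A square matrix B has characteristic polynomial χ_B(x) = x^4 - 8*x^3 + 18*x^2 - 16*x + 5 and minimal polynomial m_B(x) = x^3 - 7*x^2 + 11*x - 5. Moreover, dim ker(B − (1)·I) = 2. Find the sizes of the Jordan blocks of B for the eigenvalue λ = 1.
Block sizes for λ = 1: [2, 1]

Step 1 — from the characteristic polynomial, algebraic multiplicity of λ = 1 is 3. From dim ker(B − (1)·I) = 2, there are exactly 2 Jordan blocks for λ = 1.
Step 2 — from the minimal polynomial, the factor (x − 1)^2 tells us the largest block for λ = 1 has size 2.
Step 3 — with total size 3, 2 blocks, and largest block 2, the block sizes (in nonincreasing order) are [2, 1].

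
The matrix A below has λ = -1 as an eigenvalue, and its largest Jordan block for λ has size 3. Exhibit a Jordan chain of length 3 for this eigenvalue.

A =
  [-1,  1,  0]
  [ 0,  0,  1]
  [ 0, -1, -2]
A Jordan chain for λ = -1 of length 3:
v_1 = (1, 0, 0)ᵀ
v_2 = (1, 1, -1)ᵀ
v_3 = (0, 1, 0)ᵀ

Let N = A − (-1)·I. We want v_3 with N^3 v_3 = 0 but N^2 v_3 ≠ 0; then v_{j-1} := N · v_j for j = 3, …, 2.

Pick v_3 = (0, 1, 0)ᵀ.
Then v_2 = N · v_3 = (1, 1, -1)ᵀ.
Then v_1 = N · v_2 = (1, 0, 0)ᵀ.

Sanity check: (A − (-1)·I) v_1 = (0, 0, 0)ᵀ = 0. ✓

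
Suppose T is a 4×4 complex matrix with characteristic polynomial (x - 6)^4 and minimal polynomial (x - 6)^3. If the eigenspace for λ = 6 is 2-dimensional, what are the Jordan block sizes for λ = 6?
Block sizes for λ = 6: [3, 1]

Step 1 — from the characteristic polynomial, algebraic multiplicity of λ = 6 is 4. From dim ker(T − (6)·I) = 2, there are exactly 2 Jordan blocks for λ = 6.
Step 2 — from the minimal polynomial, the factor (x − 6)^3 tells us the largest block for λ = 6 has size 3.
Step 3 — with total size 4, 2 blocks, and largest block 3, the block sizes (in nonincreasing order) are [3, 1].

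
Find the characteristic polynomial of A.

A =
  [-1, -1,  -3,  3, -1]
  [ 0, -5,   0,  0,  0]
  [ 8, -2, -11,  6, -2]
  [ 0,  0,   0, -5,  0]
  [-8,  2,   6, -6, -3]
x^5 + 25*x^4 + 250*x^3 + 1250*x^2 + 3125*x + 3125

Expanding det(x·I − A) (e.g. by cofactor expansion or by noting that A is similar to its Jordan form J, which has the same characteristic polynomial as A) gives
  χ_A(x) = x^5 + 25*x^4 + 250*x^3 + 1250*x^2 + 3125*x + 3125
which factors as (x + 5)^5. The eigenvalues (with algebraic multiplicities) are λ = -5 with multiplicity 5.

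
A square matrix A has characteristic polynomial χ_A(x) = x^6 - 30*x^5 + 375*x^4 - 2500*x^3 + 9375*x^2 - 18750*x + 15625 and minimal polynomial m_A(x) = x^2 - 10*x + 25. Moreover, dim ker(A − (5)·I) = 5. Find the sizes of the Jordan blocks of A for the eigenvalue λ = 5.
Block sizes for λ = 5: [2, 1, 1, 1, 1]

Step 1 — from the characteristic polynomial, algebraic multiplicity of λ = 5 is 6. From dim ker(A − (5)·I) = 5, there are exactly 5 Jordan blocks for λ = 5.
Step 2 — from the minimal polynomial, the factor (x − 5)^2 tells us the largest block for λ = 5 has size 2.
Step 3 — with total size 6, 5 blocks, and largest block 2, the block sizes (in nonincreasing order) are [2, 1, 1, 1, 1].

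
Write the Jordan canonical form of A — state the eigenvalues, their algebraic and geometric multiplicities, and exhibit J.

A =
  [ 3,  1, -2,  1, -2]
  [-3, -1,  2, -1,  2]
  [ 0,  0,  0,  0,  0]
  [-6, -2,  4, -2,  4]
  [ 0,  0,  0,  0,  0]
J_2(0) ⊕ J_1(0) ⊕ J_1(0) ⊕ J_1(0)

The characteristic polynomial is
  det(x·I − A) = x^5

Eigenvalues and multiplicities (the geometric multiplicity of λ is n − rank(A − λI), which equals the number of Jordan blocks for λ):
  λ = 0: algebraic multiplicity = 5, geometric multiplicity = 4

Determining the block sizes for each eigenvalue:
  λ = 0: 4 blocks summing to 5 forces exactly one block of size 2 and the rest size 1 → block sizes [2, 1, 1, 1]

Assembling the blocks gives a Jordan form
J =
  [0, 1, 0, 0, 0]
  [0, 0, 0, 0, 0]
  [0, 0, 0, 0, 0]
  [0, 0, 0, 0, 0]
  [0, 0, 0, 0, 0]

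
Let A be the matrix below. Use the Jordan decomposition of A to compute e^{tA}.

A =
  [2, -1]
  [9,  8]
e^{tA} =
  [-3*t*exp(5*t) + exp(5*t), -t*exp(5*t)]
  [9*t*exp(5*t), 3*t*exp(5*t) + exp(5*t)]

Strategy: write A = P · J · P⁻¹ where J is a Jordan canonical form, so e^{tA} = P · e^{tJ} · P⁻¹, and e^{tJ} can be computed block-by-block.

A has Jordan form
J =
  [5, 1]
  [0, 5]
(up to reordering of blocks).

Per-block formulas:
  For a 2×2 Jordan block J_2(5): exp(t · J_2(5)) = e^(5t)·(I + t·N), where N is the 2×2 nilpotent shift.

After assembling e^{tJ} and conjugating by P, we get:

e^{tA} =
  [-3*t*exp(5*t) + exp(5*t), -t*exp(5*t)]
  [9*t*exp(5*t), 3*t*exp(5*t) + exp(5*t)]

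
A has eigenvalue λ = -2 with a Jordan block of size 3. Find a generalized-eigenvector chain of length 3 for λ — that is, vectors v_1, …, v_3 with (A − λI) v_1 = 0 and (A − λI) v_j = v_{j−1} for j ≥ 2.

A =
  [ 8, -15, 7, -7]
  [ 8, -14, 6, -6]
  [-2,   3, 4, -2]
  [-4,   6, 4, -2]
A Jordan chain for λ = -2 of length 3:
v_1 = (-6, -4, 0, 0)ᵀ
v_2 = (10, 8, -2, -4)ᵀ
v_3 = (1, 0, 0, 0)ᵀ

Let N = A − (-2)·I. We want v_3 with N^3 v_3 = 0 but N^2 v_3 ≠ 0; then v_{j-1} := N · v_j for j = 3, …, 2.

Pick v_3 = (1, 0, 0, 0)ᵀ.
Then v_2 = N · v_3 = (10, 8, -2, -4)ᵀ.
Then v_1 = N · v_2 = (-6, -4, 0, 0)ᵀ.

Sanity check: (A − (-2)·I) v_1 = (0, 0, 0, 0)ᵀ = 0. ✓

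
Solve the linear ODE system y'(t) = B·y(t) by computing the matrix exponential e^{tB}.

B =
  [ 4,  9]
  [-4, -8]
e^{tB} =
  [6*t*exp(-2*t) + exp(-2*t), 9*t*exp(-2*t)]
  [-4*t*exp(-2*t), -6*t*exp(-2*t) + exp(-2*t)]

Strategy: write B = P · J · P⁻¹ where J is a Jordan canonical form, so e^{tB} = P · e^{tJ} · P⁻¹, and e^{tJ} can be computed block-by-block.

B has Jordan form
J =
  [-2,  1]
  [ 0, -2]
(up to reordering of blocks).

Per-block formulas:
  For a 2×2 Jordan block J_2(-2): exp(t · J_2(-2)) = e^(-2t)·(I + t·N), where N is the 2×2 nilpotent shift.

After assembling e^{tJ} and conjugating by P, we get:

e^{tB} =
  [6*t*exp(-2*t) + exp(-2*t), 9*t*exp(-2*t)]
  [-4*t*exp(-2*t), -6*t*exp(-2*t) + exp(-2*t)]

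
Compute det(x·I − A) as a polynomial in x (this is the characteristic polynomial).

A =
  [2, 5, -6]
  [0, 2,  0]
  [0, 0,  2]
x^3 - 6*x^2 + 12*x - 8

Expanding det(x·I − A) (e.g. by cofactor expansion or by noting that A is similar to its Jordan form J, which has the same characteristic polynomial as A) gives
  χ_A(x) = x^3 - 6*x^2 + 12*x - 8
which factors as (x - 2)^3. The eigenvalues (with algebraic multiplicities) are λ = 2 with multiplicity 3.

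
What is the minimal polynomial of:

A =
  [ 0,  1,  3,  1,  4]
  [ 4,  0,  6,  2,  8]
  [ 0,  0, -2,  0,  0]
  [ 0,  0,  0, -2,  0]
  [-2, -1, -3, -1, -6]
x^2 + 4*x + 4

The characteristic polynomial is χ_A(x) = (x + 2)^5, so the eigenvalues are known. The minimal polynomial is
  m_A(x) = Π_λ (x − λ)^{k_λ}
where k_λ is the size of the *largest* Jordan block for λ (equivalently, the smallest k with (A − λI)^k v = 0 for every generalised eigenvector v of λ).

  λ = -2: largest Jordan block has size 2, contributing (x + 2)^2

So m_A(x) = (x + 2)^2 = x^2 + 4*x + 4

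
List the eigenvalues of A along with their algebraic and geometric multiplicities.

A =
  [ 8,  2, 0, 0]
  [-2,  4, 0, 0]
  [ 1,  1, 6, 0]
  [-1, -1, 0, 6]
λ = 6: alg = 4, geom = 3

Step 1 — factor the characteristic polynomial to read off the algebraic multiplicities:
  χ_A(x) = (x - 6)^4

Step 2 — compute geometric multiplicities via the rank-nullity identity g(λ) = n − rank(A − λI):
  rank(A − (6)·I) = 1, so dim ker(A − (6)·I) = n − 1 = 3

Summary:
  λ = 6: algebraic multiplicity = 4, geometric multiplicity = 3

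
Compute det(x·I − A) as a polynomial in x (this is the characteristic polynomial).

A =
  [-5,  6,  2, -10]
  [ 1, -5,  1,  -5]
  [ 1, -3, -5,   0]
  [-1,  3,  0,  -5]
x^4 + 20*x^3 + 150*x^2 + 500*x + 625

Expanding det(x·I − A) (e.g. by cofactor expansion or by noting that A is similar to its Jordan form J, which has the same characteristic polynomial as A) gives
  χ_A(x) = x^4 + 20*x^3 + 150*x^2 + 500*x + 625
which factors as (x + 5)^4. The eigenvalues (with algebraic multiplicities) are λ = -5 with multiplicity 4.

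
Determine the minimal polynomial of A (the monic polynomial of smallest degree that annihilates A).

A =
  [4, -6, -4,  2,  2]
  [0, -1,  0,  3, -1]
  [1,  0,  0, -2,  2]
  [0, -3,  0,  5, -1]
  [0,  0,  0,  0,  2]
x^2 - 4*x + 4

The characteristic polynomial is χ_A(x) = (x - 2)^5, so the eigenvalues are known. The minimal polynomial is
  m_A(x) = Π_λ (x − λ)^{k_λ}
where k_λ is the size of the *largest* Jordan block for λ (equivalently, the smallest k with (A − λI)^k v = 0 for every generalised eigenvector v of λ).

  λ = 2: largest Jordan block has size 2, contributing (x − 2)^2

So m_A(x) = (x - 2)^2 = x^2 - 4*x + 4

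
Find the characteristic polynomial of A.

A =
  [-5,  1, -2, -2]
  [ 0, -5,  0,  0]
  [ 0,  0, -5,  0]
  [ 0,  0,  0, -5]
x^4 + 20*x^3 + 150*x^2 + 500*x + 625

Expanding det(x·I − A) (e.g. by cofactor expansion or by noting that A is similar to its Jordan form J, which has the same characteristic polynomial as A) gives
  χ_A(x) = x^4 + 20*x^3 + 150*x^2 + 500*x + 625
which factors as (x + 5)^4. The eigenvalues (with algebraic multiplicities) are λ = -5 with multiplicity 4.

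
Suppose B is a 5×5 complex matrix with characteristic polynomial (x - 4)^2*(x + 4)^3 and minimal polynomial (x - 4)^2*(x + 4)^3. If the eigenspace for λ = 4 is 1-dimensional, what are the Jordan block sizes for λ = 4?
Block sizes for λ = 4: [2]

Step 1 — from the characteristic polynomial, algebraic multiplicity of λ = 4 is 2. From dim ker(B − (4)·I) = 1, there are exactly 1 Jordan blocks for λ = 4.
Step 2 — from the minimal polynomial, the factor (x − 4)^2 tells us the largest block for λ = 4 has size 2.
Step 3 — with total size 2, 1 blocks, and largest block 2, the block sizes (in nonincreasing order) are [2].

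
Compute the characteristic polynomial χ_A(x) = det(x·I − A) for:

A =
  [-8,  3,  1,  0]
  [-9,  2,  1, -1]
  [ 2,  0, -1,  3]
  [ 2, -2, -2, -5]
x^4 + 12*x^3 + 54*x^2 + 108*x + 81

Expanding det(x·I − A) (e.g. by cofactor expansion or by noting that A is similar to its Jordan form J, which has the same characteristic polynomial as A) gives
  χ_A(x) = x^4 + 12*x^3 + 54*x^2 + 108*x + 81
which factors as (x + 3)^4. The eigenvalues (with algebraic multiplicities) are λ = -3 with multiplicity 4.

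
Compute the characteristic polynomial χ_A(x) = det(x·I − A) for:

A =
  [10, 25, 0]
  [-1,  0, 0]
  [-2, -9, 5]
x^3 - 15*x^2 + 75*x - 125

Expanding det(x·I − A) (e.g. by cofactor expansion or by noting that A is similar to its Jordan form J, which has the same characteristic polynomial as A) gives
  χ_A(x) = x^3 - 15*x^2 + 75*x - 125
which factors as (x - 5)^3. The eigenvalues (with algebraic multiplicities) are λ = 5 with multiplicity 3.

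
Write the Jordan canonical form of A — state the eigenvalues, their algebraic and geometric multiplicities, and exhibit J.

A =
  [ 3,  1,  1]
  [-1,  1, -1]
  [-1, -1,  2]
J_3(2)

The characteristic polynomial is
  det(x·I − A) = x^3 - 6*x^2 + 12*x - 8 = (x - 2)^3

Eigenvalues and multiplicities (the geometric multiplicity of λ is n − rank(A − λI), which equals the number of Jordan blocks for λ):
  λ = 2: algebraic multiplicity = 3, geometric multiplicity = 1

Determining the block sizes for each eigenvalue:
  λ = 2: one block (gm = 1), so the single block has size am = 3 → block sizes [3]

Assembling the blocks gives a Jordan form
J =
  [2, 1, 0]
  [0, 2, 1]
  [0, 0, 2]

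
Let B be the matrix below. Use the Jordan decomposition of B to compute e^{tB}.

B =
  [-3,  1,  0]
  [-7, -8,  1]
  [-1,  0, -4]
e^{tB} =
  [-3*t^2*exp(-5*t)/2 + 2*t*exp(-5*t) + exp(-5*t), -t^2*exp(-5*t)/2 + t*exp(-5*t), t^2*exp(-5*t)/2]
  [3*t^2*exp(-5*t) - 7*t*exp(-5*t), t^2*exp(-5*t) - 3*t*exp(-5*t) + exp(-5*t), -t^2*exp(-5*t) + t*exp(-5*t)]
  [-3*t^2*exp(-5*t)/2 - t*exp(-5*t), -t^2*exp(-5*t)/2, t^2*exp(-5*t)/2 + t*exp(-5*t) + exp(-5*t)]

Strategy: write B = P · J · P⁻¹ where J is a Jordan canonical form, so e^{tB} = P · e^{tJ} · P⁻¹, and e^{tJ} can be computed block-by-block.

B has Jordan form
J =
  [-5,  1,  0]
  [ 0, -5,  1]
  [ 0,  0, -5]
(up to reordering of blocks).

Per-block formulas:
  For a 3×3 Jordan block J_3(-5): exp(t · J_3(-5)) = e^(-5t)·(I + t·N + (t^2/2)·N^2), where N is the 3×3 nilpotent shift.

After assembling e^{tJ} and conjugating by P, we get:

e^{tB} =
  [-3*t^2*exp(-5*t)/2 + 2*t*exp(-5*t) + exp(-5*t), -t^2*exp(-5*t)/2 + t*exp(-5*t), t^2*exp(-5*t)/2]
  [3*t^2*exp(-5*t) - 7*t*exp(-5*t), t^2*exp(-5*t) - 3*t*exp(-5*t) + exp(-5*t), -t^2*exp(-5*t) + t*exp(-5*t)]
  [-3*t^2*exp(-5*t)/2 - t*exp(-5*t), -t^2*exp(-5*t)/2, t^2*exp(-5*t)/2 + t*exp(-5*t) + exp(-5*t)]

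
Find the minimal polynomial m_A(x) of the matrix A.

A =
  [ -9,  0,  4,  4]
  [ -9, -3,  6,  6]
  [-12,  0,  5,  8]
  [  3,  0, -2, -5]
x^2 + 6*x + 9

The characteristic polynomial is χ_A(x) = (x + 3)^4, so the eigenvalues are known. The minimal polynomial is
  m_A(x) = Π_λ (x − λ)^{k_λ}
where k_λ is the size of the *largest* Jordan block for λ (equivalently, the smallest k with (A − λI)^k v = 0 for every generalised eigenvector v of λ).

  λ = -3: largest Jordan block has size 2, contributing (x + 3)^2

So m_A(x) = (x + 3)^2 = x^2 + 6*x + 9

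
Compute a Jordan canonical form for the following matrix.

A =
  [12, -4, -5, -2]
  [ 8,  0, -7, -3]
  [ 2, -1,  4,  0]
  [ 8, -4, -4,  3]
J_1(4) ⊕ J_3(5)

The characteristic polynomial is
  det(x·I − A) = x^4 - 19*x^3 + 135*x^2 - 425*x + 500 = (x - 5)^3*(x - 4)

Eigenvalues and multiplicities (the geometric multiplicity of λ is n − rank(A − λI), which equals the number of Jordan blocks for λ):
  λ = 4: algebraic multiplicity = 1, geometric multiplicity = 1
  λ = 5: algebraic multiplicity = 3, geometric multiplicity = 1

Determining the block sizes for each eigenvalue:
  λ = 4: one block (gm = 1), so the single block has size am = 1 → block sizes [1]
  λ = 5: one block (gm = 1), so the single block has size am = 3 → block sizes [3]

Assembling the blocks gives a Jordan form
J =
  [4, 0, 0, 0]
  [0, 5, 1, 0]
  [0, 0, 5, 1]
  [0, 0, 0, 5]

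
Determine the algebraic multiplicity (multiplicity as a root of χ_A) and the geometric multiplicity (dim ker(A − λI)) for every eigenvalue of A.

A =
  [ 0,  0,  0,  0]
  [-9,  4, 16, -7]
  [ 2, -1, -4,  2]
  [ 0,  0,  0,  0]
λ = 0: alg = 4, geom = 2

Step 1 — factor the characteristic polynomial to read off the algebraic multiplicities:
  χ_A(x) = x^4

Step 2 — compute geometric multiplicities via the rank-nullity identity g(λ) = n − rank(A − λI):
  rank(A − (0)·I) = 2, so dim ker(A − (0)·I) = n − 2 = 2

Summary:
  λ = 0: algebraic multiplicity = 4, geometric multiplicity = 2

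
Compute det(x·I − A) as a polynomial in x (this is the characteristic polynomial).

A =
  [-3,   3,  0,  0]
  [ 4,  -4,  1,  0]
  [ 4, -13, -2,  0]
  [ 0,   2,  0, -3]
x^4 + 12*x^3 + 54*x^2 + 108*x + 81

Expanding det(x·I − A) (e.g. by cofactor expansion or by noting that A is similar to its Jordan form J, which has the same characteristic polynomial as A) gives
  χ_A(x) = x^4 + 12*x^3 + 54*x^2 + 108*x + 81
which factors as (x + 3)^4. The eigenvalues (with algebraic multiplicities) are λ = -3 with multiplicity 4.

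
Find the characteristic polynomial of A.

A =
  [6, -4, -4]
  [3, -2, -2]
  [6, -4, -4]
x^3

Expanding det(x·I − A) (e.g. by cofactor expansion or by noting that A is similar to its Jordan form J, which has the same characteristic polynomial as A) gives
  χ_A(x) = x^3
which factors as x^3. The eigenvalues (with algebraic multiplicities) are λ = 0 with multiplicity 3.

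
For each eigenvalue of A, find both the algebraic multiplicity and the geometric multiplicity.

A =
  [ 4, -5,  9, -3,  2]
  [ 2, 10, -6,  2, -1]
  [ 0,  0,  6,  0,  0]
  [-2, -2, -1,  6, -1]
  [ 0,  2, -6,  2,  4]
λ = 6: alg = 5, geom = 2

Step 1 — factor the characteristic polynomial to read off the algebraic multiplicities:
  χ_A(x) = (x - 6)^5

Step 2 — compute geometric multiplicities via the rank-nullity identity g(λ) = n − rank(A − λI):
  rank(A − (6)·I) = 3, so dim ker(A − (6)·I) = n − 3 = 2

Summary:
  λ = 6: algebraic multiplicity = 5, geometric multiplicity = 2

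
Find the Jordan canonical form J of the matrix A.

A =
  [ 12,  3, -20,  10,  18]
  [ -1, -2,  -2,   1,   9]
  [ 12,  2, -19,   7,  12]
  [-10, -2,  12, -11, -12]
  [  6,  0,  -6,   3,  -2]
J_2(-5) ⊕ J_2(-5) ⊕ J_1(-2)

The characteristic polynomial is
  det(x·I − A) = x^5 + 22*x^4 + 190*x^3 + 800*x^2 + 1625*x + 1250 = (x + 2)*(x + 5)^4

Eigenvalues and multiplicities (the geometric multiplicity of λ is n − rank(A − λI), which equals the number of Jordan blocks for λ):
  λ = -5: algebraic multiplicity = 4, geometric multiplicity = 2
  λ = -2: algebraic multiplicity = 1, geometric multiplicity = 1

Determining the block sizes for each eigenvalue:
  λ = -5: with am = 4 and gm = 2, the partition is not yet determined (e.g. several partitions of 4 into 2 parts exist). Let N = A − (-5)·I. Computing rank(N^1) = 3, rank(N^2) = 1; the number of blocks of size ≥ j is rank(N^{j−1}) − rank(N^j), giving [2, 2]. So we have 2 block(s) of size 2 → block sizes [2, 2]
  λ = -2: one block (gm = 1), so the single block has size am = 1 → block sizes [1]

Assembling the blocks gives a Jordan form
J =
  [-5,  1,  0,  0,  0]
  [ 0, -5,  0,  0,  0]
  [ 0,  0, -5,  1,  0]
  [ 0,  0,  0, -5,  0]
  [ 0,  0,  0,  0, -2]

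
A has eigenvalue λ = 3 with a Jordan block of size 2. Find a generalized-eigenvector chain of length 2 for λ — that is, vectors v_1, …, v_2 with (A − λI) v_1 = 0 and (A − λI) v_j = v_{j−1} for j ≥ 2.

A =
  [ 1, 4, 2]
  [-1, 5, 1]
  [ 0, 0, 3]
A Jordan chain for λ = 3 of length 2:
v_1 = (-2, -1, 0)ᵀ
v_2 = (1, 0, 0)ᵀ

Let N = A − (3)·I. We want v_2 with N^2 v_2 = 0 but N^1 v_2 ≠ 0; then v_{j-1} := N · v_j for j = 2, …, 2.

Pick v_2 = (1, 0, 0)ᵀ.
Then v_1 = N · v_2 = (-2, -1, 0)ᵀ.

Sanity check: (A − (3)·I) v_1 = (0, 0, 0)ᵀ = 0. ✓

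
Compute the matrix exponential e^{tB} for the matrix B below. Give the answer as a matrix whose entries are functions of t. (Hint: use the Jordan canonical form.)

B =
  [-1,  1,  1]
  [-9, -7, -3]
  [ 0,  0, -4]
e^{tB} =
  [3*t*exp(-4*t) + exp(-4*t), t*exp(-4*t), t*exp(-4*t)]
  [-9*t*exp(-4*t), -3*t*exp(-4*t) + exp(-4*t), -3*t*exp(-4*t)]
  [0, 0, exp(-4*t)]

Strategy: write B = P · J · P⁻¹ where J is a Jordan canonical form, so e^{tB} = P · e^{tJ} · P⁻¹, and e^{tJ} can be computed block-by-block.

B has Jordan form
J =
  [-4,  1,  0]
  [ 0, -4,  0]
  [ 0,  0, -4]
(up to reordering of blocks).

Per-block formulas:
  For a 1×1 block at λ = -4: exp(t · [-4]) = [e^(-4t)].
  For a 2×2 Jordan block J_2(-4): exp(t · J_2(-4)) = e^(-4t)·(I + t·N), where N is the 2×2 nilpotent shift.

After assembling e^{tJ} and conjugating by P, we get:

e^{tB} =
  [3*t*exp(-4*t) + exp(-4*t), t*exp(-4*t), t*exp(-4*t)]
  [-9*t*exp(-4*t), -3*t*exp(-4*t) + exp(-4*t), -3*t*exp(-4*t)]
  [0, 0, exp(-4*t)]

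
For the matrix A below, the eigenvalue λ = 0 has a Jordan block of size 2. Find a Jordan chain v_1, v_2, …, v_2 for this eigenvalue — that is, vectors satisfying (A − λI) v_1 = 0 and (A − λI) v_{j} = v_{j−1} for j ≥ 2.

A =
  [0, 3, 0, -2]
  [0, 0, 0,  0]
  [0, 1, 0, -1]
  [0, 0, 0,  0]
A Jordan chain for λ = 0 of length 2:
v_1 = (3, 0, 1, 0)ᵀ
v_2 = (0, 1, 0, 0)ᵀ

Let N = A − (0)·I. We want v_2 with N^2 v_2 = 0 but N^1 v_2 ≠ 0; then v_{j-1} := N · v_j for j = 2, …, 2.

Pick v_2 = (0, 1, 0, 0)ᵀ.
Then v_1 = N · v_2 = (3, 0, 1, 0)ᵀ.

Sanity check: (A − (0)·I) v_1 = (0, 0, 0, 0)ᵀ = 0. ✓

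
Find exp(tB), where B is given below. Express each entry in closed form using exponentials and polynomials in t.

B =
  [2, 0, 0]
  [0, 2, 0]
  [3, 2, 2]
e^{tB} =
  [exp(2*t), 0, 0]
  [0, exp(2*t), 0]
  [3*t*exp(2*t), 2*t*exp(2*t), exp(2*t)]

Strategy: write B = P · J · P⁻¹ where J is a Jordan canonical form, so e^{tB} = P · e^{tJ} · P⁻¹, and e^{tJ} can be computed block-by-block.

B has Jordan form
J =
  [2, 1, 0]
  [0, 2, 0]
  [0, 0, 2]
(up to reordering of blocks).

Per-block formulas:
  For a 1×1 block at λ = 2: exp(t · [2]) = [e^(2t)].
  For a 2×2 Jordan block J_2(2): exp(t · J_2(2)) = e^(2t)·(I + t·N), where N is the 2×2 nilpotent shift.

After assembling e^{tJ} and conjugating by P, we get:

e^{tB} =
  [exp(2*t), 0, 0]
  [0, exp(2*t), 0]
  [3*t*exp(2*t), 2*t*exp(2*t), exp(2*t)]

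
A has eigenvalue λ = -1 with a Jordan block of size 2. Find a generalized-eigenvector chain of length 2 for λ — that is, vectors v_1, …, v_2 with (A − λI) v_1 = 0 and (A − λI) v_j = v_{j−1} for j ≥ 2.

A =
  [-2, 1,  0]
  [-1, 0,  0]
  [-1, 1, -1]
A Jordan chain for λ = -1 of length 2:
v_1 = (-1, -1, -1)ᵀ
v_2 = (1, 0, 0)ᵀ

Let N = A − (-1)·I. We want v_2 with N^2 v_2 = 0 but N^1 v_2 ≠ 0; then v_{j-1} := N · v_j for j = 2, …, 2.

Pick v_2 = (1, 0, 0)ᵀ.
Then v_1 = N · v_2 = (-1, -1, -1)ᵀ.

Sanity check: (A − (-1)·I) v_1 = (0, 0, 0)ᵀ = 0. ✓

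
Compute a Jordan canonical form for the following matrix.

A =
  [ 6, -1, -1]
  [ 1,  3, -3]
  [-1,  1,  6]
J_3(5)

The characteristic polynomial is
  det(x·I − A) = x^3 - 15*x^2 + 75*x - 125 = (x - 5)^3

Eigenvalues and multiplicities (the geometric multiplicity of λ is n − rank(A − λI), which equals the number of Jordan blocks for λ):
  λ = 5: algebraic multiplicity = 3, geometric multiplicity = 1

Determining the block sizes for each eigenvalue:
  λ = 5: one block (gm = 1), so the single block has size am = 3 → block sizes [3]

Assembling the blocks gives a Jordan form
J =
  [5, 1, 0]
  [0, 5, 1]
  [0, 0, 5]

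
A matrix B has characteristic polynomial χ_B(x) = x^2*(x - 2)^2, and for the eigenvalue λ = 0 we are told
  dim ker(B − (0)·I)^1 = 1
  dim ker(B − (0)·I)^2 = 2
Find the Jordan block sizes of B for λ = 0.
Block sizes for λ = 0: [2]

From the dimensions of kernels of powers, the number of Jordan blocks of size at least j is d_j − d_{j−1} where d_j = dim ker(N^j) (with d_0 = 0). Computing the differences gives [1, 1].
The number of blocks of size exactly k is (#blocks of size ≥ k) − (#blocks of size ≥ k + 1), so the partition is: 1 block(s) of size 2.
In nonincreasing order the block sizes are [2].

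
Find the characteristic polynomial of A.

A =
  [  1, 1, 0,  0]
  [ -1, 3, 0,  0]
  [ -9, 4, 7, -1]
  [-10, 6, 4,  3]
x^4 - 14*x^3 + 69*x^2 - 140*x + 100

Expanding det(x·I − A) (e.g. by cofactor expansion or by noting that A is similar to its Jordan form J, which has the same characteristic polynomial as A) gives
  χ_A(x) = x^4 - 14*x^3 + 69*x^2 - 140*x + 100
which factors as (x - 5)^2*(x - 2)^2. The eigenvalues (with algebraic multiplicities) are λ = 2 with multiplicity 2, λ = 5 with multiplicity 2.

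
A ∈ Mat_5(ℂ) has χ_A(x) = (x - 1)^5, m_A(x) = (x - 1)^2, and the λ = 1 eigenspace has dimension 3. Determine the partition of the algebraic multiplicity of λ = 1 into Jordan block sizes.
Block sizes for λ = 1: [2, 2, 1]

Step 1 — from the characteristic polynomial, algebraic multiplicity of λ = 1 is 5. From dim ker(A − (1)·I) = 3, there are exactly 3 Jordan blocks for λ = 1.
Step 2 — from the minimal polynomial, the factor (x − 1)^2 tells us the largest block for λ = 1 has size 2.
Step 3 — with total size 5, 3 blocks, and largest block 2, the block sizes (in nonincreasing order) are [2, 2, 1].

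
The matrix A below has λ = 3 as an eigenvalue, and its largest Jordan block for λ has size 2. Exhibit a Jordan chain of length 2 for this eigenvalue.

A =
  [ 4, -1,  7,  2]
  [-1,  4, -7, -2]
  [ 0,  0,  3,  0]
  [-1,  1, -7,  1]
A Jordan chain for λ = 3 of length 2:
v_1 = (1, -1, 0, -1)ᵀ
v_2 = (1, 0, 0, 0)ᵀ

Let N = A − (3)·I. We want v_2 with N^2 v_2 = 0 but N^1 v_2 ≠ 0; then v_{j-1} := N · v_j for j = 2, …, 2.

Pick v_2 = (1, 0, 0, 0)ᵀ.
Then v_1 = N · v_2 = (1, -1, 0, -1)ᵀ.

Sanity check: (A − (3)·I) v_1 = (0, 0, 0, 0)ᵀ = 0. ✓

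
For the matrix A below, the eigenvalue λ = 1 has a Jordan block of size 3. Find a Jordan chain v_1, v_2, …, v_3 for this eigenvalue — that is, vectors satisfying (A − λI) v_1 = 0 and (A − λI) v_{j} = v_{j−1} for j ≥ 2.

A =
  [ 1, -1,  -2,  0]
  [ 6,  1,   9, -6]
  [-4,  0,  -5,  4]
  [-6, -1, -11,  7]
A Jordan chain for λ = 1 of length 3:
v_1 = (2, 0, 0, 2)ᵀ
v_2 = (0, 6, -4, -6)ᵀ
v_3 = (1, 0, 0, 0)ᵀ

Let N = A − (1)·I. We want v_3 with N^3 v_3 = 0 but N^2 v_3 ≠ 0; then v_{j-1} := N · v_j for j = 3, …, 2.

Pick v_3 = (1, 0, 0, 0)ᵀ.
Then v_2 = N · v_3 = (0, 6, -4, -6)ᵀ.
Then v_1 = N · v_2 = (2, 0, 0, 2)ᵀ.

Sanity check: (A − (1)·I) v_1 = (0, 0, 0, 0)ᵀ = 0. ✓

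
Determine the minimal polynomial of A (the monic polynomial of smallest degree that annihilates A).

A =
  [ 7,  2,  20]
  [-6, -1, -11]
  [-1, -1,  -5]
x^3 - x^2 - 16*x - 20

The characteristic polynomial is χ_A(x) = (x - 5)*(x + 2)^2, so the eigenvalues are known. The minimal polynomial is
  m_A(x) = Π_λ (x − λ)^{k_λ}
where k_λ is the size of the *largest* Jordan block for λ (equivalently, the smallest k with (A − λI)^k v = 0 for every generalised eigenvector v of λ).

  λ = -2: largest Jordan block has size 2, contributing (x + 2)^2
  λ = 5: largest Jordan block has size 1, contributing (x − 5)

So m_A(x) = (x - 5)*(x + 2)^2 = x^3 - x^2 - 16*x - 20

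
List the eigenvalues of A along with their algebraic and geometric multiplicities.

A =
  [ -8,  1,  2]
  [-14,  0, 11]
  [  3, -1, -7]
λ = -5: alg = 3, geom = 1

Step 1 — factor the characteristic polynomial to read off the algebraic multiplicities:
  χ_A(x) = (x + 5)^3

Step 2 — compute geometric multiplicities via the rank-nullity identity g(λ) = n − rank(A − λI):
  rank(A − (-5)·I) = 2, so dim ker(A − (-5)·I) = n − 2 = 1

Summary:
  λ = -5: algebraic multiplicity = 3, geometric multiplicity = 1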